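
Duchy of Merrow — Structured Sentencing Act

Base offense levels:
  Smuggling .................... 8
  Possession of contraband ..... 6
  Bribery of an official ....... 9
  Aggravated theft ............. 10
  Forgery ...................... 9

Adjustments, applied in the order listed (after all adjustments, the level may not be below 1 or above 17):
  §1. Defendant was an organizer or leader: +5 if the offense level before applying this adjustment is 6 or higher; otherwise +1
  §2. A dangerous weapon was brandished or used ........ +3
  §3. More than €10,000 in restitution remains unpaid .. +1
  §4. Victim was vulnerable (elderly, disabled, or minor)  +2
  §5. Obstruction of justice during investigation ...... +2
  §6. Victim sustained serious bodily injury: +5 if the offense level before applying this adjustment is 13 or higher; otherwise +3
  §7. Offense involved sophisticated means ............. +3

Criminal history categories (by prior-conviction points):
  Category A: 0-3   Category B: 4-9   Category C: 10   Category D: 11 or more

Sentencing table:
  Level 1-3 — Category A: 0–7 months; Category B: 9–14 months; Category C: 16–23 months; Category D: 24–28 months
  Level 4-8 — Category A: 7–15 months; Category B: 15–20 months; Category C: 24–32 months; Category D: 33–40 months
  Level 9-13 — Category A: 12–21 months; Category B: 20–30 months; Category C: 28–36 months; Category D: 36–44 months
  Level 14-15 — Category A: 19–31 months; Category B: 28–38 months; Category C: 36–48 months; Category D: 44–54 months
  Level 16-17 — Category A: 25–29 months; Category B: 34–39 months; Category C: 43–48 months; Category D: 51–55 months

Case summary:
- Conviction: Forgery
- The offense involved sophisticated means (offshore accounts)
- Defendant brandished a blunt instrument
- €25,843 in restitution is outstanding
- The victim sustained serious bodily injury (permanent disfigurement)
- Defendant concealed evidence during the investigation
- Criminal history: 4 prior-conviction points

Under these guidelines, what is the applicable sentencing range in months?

34-39 months

Base offense level for forgery: 9.
§1 does not apply.
§2 applies: 9 + 3 = 12.
§3 applies: 12 + 1 = 13.
§4 does not apply.
§5 applies: 13 + 2 = 15.
§6 applies (level before this adjustment is 15 ≥ 13, so +5): 15 + 5 = 20.
§7 applies: 20 + 3 = 23.
Level 23 exceeds the maximum of 17; capped at 17.
Final offense level: 17.
Criminal history: 4 prior points → Category B (4-9).
Level 17 falls in the 16-17 band.
Grid: Level 16-17 × Category B = 34-39 months.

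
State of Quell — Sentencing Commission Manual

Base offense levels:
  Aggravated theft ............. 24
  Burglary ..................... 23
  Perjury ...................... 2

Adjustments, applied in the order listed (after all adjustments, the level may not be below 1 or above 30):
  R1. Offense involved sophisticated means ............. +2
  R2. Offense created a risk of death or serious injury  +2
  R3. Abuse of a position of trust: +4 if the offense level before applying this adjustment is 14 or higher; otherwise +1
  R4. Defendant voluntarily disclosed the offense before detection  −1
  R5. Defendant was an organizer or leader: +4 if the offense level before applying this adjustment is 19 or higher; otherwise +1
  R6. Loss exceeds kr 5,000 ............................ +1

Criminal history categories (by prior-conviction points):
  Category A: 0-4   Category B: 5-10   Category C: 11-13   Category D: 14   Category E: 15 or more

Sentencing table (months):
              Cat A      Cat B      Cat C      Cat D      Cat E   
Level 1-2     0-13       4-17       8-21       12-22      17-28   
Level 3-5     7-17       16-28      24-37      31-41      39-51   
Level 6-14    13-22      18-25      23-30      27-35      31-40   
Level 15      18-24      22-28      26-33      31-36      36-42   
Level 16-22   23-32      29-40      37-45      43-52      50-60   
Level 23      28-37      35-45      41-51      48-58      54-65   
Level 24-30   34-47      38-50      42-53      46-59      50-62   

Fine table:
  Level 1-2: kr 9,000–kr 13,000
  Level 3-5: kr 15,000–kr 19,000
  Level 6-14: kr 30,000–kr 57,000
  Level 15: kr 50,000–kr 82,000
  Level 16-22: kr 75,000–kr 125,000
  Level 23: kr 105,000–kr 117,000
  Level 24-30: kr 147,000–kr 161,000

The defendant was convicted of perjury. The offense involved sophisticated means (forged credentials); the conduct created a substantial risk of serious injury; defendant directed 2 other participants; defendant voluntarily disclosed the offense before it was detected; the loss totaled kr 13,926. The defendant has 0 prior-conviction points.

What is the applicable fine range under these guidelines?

Base offense level for perjury: 2.
R1 applies: 2 + 2 = 4.
R2 applies: 4 + 2 = 6.
R3 does not apply.
R4 applies: 6 − 1 = 5.
R5 applies (level before this adjustment is 5 < 19, so +1): 5 + 1 = 6.
R6 applies: 6 + 1 = 7.
Final offense level: 7.
Level 7 falls in the 6-14 band.
Fine table: Level 6-14 → kr 30,000–kr 57,000.

kr 30,000–kr 57,000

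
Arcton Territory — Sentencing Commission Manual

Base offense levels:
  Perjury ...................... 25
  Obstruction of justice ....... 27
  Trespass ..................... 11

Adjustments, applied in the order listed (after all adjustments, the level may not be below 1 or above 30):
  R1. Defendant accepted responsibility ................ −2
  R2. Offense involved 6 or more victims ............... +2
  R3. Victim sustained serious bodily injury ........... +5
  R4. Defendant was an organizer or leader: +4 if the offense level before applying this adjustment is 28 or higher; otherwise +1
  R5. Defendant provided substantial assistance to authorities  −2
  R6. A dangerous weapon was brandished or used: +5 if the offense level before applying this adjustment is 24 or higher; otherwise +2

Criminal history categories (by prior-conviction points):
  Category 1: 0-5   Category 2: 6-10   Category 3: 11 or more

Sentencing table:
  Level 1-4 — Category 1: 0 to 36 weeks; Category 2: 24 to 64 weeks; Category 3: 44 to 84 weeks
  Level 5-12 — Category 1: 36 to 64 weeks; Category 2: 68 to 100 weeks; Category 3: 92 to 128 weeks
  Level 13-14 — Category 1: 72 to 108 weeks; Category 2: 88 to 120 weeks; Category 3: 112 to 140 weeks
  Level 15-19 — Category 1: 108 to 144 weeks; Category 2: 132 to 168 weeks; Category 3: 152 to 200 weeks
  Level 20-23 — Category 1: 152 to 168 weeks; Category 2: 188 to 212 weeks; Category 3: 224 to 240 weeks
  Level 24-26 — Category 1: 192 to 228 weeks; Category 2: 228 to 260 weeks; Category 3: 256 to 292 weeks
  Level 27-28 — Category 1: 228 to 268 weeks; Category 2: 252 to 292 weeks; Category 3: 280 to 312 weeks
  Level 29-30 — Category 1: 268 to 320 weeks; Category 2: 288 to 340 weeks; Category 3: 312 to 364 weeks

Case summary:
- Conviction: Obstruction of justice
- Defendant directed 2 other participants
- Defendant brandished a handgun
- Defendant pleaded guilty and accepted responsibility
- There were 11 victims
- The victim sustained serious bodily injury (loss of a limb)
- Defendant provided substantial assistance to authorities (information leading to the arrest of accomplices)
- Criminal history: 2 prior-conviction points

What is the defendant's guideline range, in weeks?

268-320 weeks

Base offense level for obstruction of justice: 27.
R1 applies: 27 − 2 = 25.
R2 applies: 25 + 2 = 27.
R3 applies: 27 + 5 = 32.
R4 applies (level before this adjustment is 32 ≥ 28, so +4): 32 + 4 = 36.
R5 applies: 36 − 2 = 34.
R6 applies (level before this adjustment is 34 ≥ 24, so +5): 34 + 5 = 39.
Level 39 exceeds the maximum of 30; capped at 30.
Final offense level: 30.
Criminal history: 2 prior points → Category 1 (0-5).
Level 30 falls in the 29-30 band.
Grid: Level 29-30 × Category 1 = 268-320 weeks.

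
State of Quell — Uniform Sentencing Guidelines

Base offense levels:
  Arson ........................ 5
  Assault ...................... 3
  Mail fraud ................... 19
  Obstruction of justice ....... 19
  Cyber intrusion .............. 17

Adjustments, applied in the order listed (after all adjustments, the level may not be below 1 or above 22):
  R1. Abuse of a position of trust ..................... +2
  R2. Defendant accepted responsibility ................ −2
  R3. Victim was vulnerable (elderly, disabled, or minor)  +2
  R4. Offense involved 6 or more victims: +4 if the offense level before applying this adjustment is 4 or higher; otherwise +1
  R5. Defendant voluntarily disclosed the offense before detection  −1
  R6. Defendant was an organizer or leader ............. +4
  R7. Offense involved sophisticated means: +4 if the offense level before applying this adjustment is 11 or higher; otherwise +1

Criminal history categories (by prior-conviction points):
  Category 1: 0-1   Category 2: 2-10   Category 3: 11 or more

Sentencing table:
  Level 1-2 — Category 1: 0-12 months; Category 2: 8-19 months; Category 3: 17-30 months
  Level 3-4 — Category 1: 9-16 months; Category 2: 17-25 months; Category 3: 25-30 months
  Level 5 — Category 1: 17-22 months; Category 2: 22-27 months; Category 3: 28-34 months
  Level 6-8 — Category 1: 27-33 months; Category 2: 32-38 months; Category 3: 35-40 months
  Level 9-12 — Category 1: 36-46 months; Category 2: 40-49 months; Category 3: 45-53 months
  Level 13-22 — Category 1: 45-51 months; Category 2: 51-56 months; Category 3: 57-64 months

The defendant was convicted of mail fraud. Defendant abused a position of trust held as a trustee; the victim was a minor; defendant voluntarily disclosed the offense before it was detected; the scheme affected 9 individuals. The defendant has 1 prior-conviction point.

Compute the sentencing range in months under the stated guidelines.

45-51 months

Base offense level for mail fraud: 19.
R1 applies: 19 + 2 = 21.
R2 does not apply.
R3 applies: 21 + 2 = 23.
R4 applies (level before this adjustment is 23 ≥ 4, so +4): 23 + 4 = 27.
R5 applies: 27 − 1 = 26.
R6 does not apply.
R7 does not apply.
Level 26 exceeds the maximum of 22; capped at 22.
Final offense level: 22.
Criminal history: 1 prior point → Category 1 (0-1).
Level 22 falls in the 13-22 band.
Grid: Level 13-22 × Category 1 = 45-51 months.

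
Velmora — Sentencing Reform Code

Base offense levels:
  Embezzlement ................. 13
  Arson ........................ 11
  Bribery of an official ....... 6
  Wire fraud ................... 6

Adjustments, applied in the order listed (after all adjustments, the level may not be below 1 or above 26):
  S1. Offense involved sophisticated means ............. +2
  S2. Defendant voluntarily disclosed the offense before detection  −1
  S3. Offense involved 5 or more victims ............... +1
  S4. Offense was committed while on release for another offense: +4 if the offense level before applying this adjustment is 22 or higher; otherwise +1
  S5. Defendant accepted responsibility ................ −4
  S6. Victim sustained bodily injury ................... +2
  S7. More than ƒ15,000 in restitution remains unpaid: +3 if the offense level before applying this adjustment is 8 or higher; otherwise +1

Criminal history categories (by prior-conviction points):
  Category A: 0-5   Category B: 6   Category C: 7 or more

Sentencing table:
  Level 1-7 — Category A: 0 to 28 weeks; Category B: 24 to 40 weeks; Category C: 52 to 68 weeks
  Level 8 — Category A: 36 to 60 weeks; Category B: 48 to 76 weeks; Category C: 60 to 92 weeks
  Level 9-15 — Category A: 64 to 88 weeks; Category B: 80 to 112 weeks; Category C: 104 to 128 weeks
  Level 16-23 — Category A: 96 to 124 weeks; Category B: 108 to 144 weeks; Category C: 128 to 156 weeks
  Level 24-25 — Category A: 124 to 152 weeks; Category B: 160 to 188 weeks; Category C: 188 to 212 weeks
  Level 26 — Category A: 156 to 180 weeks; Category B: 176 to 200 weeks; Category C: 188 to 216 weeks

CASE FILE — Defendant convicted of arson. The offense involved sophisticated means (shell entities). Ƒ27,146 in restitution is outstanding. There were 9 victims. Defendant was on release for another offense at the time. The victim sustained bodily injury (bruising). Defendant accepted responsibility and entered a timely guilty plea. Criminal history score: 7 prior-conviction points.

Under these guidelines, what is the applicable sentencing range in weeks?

128-156 weeks

Base offense level for arson: 11.
S1 applies: 11 + 2 = 13.
S3 applies: 13 + 1 = 14.
S4 applies (level before this adjustment is 14 < 22, so +1): 14 + 1 = 15.
S5 applies: 15 − 4 = 11.
S6 applies: 11 + 2 = 13.
S7 applies (level before this adjustment is 13 ≥ 8, so +3): 13 + 3 = 16.
Final offense level: 16.
Criminal history: 7 prior points → Category C (7+).
Level 16 falls in the 16-23 band.
Grid: Level 16-23 × Category C = 128-156 weeks.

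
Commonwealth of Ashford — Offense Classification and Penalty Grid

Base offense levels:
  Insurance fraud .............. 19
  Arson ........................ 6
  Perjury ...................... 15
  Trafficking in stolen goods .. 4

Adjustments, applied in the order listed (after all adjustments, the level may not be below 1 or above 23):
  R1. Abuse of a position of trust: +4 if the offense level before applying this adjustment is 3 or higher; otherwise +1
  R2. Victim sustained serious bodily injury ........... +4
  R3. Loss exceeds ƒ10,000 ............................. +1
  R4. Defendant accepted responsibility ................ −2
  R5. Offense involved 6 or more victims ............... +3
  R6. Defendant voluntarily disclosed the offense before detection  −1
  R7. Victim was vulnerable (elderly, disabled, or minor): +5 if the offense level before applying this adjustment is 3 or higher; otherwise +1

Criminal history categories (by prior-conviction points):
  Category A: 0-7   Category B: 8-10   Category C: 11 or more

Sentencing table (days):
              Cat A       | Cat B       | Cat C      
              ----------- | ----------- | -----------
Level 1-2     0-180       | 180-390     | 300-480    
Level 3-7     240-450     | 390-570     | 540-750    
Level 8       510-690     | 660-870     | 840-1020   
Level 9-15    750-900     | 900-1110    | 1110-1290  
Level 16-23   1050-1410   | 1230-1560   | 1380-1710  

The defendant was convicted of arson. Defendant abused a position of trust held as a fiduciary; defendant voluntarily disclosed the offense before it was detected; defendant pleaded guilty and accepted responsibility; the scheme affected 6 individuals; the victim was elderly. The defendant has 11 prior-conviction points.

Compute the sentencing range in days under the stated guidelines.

Base offense level for arson: 6.
R1 applies (level before this adjustment is 6 ≥ 3, so +4): 6 + 4 = 10.
R2 does not apply.
R4 applies: 10 − 2 = 8.
R5 applies: 8 + 3 = 11.
R6 applies: 11 − 1 = 10.
R7 applies (level before this adjustment is 10 ≥ 3, so +5): 10 + 5 = 15.
Final offense level: 15.
Criminal history: 11 prior points → Category C (11+).
Level 15 falls in the 9-15 band.
Grid: Level 9-15 × Category C = 1110-1290 days.

1110-1290 days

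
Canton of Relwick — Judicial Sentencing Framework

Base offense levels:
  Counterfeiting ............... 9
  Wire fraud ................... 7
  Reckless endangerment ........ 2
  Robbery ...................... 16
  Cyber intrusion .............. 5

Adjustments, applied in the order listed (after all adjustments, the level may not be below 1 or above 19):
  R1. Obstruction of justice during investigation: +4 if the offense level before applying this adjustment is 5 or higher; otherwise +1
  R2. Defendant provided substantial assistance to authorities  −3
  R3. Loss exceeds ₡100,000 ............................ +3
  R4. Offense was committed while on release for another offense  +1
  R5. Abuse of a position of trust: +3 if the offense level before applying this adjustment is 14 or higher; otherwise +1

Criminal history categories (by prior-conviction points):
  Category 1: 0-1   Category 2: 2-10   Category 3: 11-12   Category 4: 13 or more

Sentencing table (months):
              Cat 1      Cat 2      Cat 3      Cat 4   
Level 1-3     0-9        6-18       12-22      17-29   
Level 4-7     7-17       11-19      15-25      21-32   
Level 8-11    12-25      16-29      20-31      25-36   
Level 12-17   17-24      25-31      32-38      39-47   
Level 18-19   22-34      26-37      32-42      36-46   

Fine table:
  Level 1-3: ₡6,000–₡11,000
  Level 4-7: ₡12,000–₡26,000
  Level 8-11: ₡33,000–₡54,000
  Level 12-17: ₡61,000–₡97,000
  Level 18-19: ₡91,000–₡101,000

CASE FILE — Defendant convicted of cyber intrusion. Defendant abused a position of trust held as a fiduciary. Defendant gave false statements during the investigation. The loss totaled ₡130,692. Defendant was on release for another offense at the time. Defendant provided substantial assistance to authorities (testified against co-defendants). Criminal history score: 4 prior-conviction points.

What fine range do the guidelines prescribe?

₡33,000–₡54,000

Base offense level for cyber intrusion: 5.
R1 applies (level before this adjustment is 5 ≥ 5, so +4): 5 + 4 = 9.
R2 applies: 9 − 3 = 6.
R3 applies: 6 + 3 = 9.
R4 applies: 9 + 1 = 10.
R5 applies (level before this adjustment is 10 < 14, so +1): 10 + 1 = 11.
Final offense level: 11.
Level 11 falls in the 8-11 band.
Fine table: Level 8-11 → ₡33,000–₡54,000.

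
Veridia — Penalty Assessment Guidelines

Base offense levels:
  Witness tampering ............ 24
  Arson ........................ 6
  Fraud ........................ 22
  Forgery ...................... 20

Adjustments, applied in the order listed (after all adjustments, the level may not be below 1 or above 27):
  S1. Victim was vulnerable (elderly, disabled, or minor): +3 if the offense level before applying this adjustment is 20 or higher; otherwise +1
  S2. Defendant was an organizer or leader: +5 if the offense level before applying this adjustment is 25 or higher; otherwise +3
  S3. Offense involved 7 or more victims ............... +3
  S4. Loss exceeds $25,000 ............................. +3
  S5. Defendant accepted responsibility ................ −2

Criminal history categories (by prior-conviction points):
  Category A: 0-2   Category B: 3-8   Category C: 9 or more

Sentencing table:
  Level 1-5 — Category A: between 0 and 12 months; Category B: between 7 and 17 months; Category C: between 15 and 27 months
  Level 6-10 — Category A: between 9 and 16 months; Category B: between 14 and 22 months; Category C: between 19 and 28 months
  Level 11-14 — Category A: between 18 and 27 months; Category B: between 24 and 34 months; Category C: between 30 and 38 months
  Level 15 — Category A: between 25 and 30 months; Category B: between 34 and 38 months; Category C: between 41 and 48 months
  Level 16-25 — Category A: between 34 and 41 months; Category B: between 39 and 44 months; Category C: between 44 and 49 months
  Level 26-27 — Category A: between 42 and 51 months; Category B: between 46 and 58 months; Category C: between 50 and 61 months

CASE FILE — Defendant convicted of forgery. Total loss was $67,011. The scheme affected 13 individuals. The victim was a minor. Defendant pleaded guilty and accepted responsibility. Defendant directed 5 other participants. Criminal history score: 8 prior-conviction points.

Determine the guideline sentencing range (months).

Base offense level for forgery: 20.
S1 applies (level before this adjustment is 20 ≥ 20, so +3): 20 + 3 = 23.
S2 applies (level before this adjustment is 23 < 25, so +3): 23 + 3 = 26.
S3 applies: 26 + 3 = 29.
S4 applies: 29 + 3 = 32.
S5 applies: 32 − 2 = 30.
Level 30 exceeds the maximum of 27; capped at 27.
Final offense level: 27.
Criminal history: 8 prior points → Category B (3-8).
Level 27 falls in the 26-27 band.
Grid: Level 26-27 × Category B = 46-58 months.

46-58 months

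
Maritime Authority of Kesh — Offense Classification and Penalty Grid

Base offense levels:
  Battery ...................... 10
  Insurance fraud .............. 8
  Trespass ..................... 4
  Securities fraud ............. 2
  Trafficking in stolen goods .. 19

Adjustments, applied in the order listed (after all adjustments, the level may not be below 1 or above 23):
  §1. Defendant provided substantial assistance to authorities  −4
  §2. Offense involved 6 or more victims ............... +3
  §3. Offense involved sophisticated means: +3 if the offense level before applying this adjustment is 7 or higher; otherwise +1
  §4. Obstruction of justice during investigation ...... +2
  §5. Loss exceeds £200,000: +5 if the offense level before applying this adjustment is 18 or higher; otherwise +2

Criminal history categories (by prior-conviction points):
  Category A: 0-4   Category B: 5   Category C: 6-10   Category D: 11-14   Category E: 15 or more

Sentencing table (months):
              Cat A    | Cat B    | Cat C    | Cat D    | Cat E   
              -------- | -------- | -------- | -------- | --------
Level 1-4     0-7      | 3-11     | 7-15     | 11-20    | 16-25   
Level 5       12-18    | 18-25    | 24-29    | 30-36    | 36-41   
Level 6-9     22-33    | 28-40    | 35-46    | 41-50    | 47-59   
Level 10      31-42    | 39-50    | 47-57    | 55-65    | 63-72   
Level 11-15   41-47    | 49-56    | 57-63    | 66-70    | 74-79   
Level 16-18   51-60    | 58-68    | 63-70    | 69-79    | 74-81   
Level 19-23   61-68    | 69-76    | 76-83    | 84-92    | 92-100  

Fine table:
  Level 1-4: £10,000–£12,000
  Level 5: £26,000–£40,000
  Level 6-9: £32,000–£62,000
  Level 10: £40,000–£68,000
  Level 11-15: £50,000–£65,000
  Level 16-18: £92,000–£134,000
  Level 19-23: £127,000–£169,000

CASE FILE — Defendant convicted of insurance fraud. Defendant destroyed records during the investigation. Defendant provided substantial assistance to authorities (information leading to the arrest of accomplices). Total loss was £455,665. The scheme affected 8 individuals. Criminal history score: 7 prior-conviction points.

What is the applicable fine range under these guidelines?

£50,000–£65,000

Base offense level for insurance fraud: 8.
§1 applies: 8 − 4 = 4.
§2 applies: 4 + 3 = 7.
§3 does not apply.
§4 applies: 7 + 2 = 9.
§5 applies (level before this adjustment is 9 < 18, so +2): 9 + 2 = 11.
Final offense level: 11.
Level 11 falls in the 11-15 band.
Fine table: Level 11-15 → £50,000–£65,000.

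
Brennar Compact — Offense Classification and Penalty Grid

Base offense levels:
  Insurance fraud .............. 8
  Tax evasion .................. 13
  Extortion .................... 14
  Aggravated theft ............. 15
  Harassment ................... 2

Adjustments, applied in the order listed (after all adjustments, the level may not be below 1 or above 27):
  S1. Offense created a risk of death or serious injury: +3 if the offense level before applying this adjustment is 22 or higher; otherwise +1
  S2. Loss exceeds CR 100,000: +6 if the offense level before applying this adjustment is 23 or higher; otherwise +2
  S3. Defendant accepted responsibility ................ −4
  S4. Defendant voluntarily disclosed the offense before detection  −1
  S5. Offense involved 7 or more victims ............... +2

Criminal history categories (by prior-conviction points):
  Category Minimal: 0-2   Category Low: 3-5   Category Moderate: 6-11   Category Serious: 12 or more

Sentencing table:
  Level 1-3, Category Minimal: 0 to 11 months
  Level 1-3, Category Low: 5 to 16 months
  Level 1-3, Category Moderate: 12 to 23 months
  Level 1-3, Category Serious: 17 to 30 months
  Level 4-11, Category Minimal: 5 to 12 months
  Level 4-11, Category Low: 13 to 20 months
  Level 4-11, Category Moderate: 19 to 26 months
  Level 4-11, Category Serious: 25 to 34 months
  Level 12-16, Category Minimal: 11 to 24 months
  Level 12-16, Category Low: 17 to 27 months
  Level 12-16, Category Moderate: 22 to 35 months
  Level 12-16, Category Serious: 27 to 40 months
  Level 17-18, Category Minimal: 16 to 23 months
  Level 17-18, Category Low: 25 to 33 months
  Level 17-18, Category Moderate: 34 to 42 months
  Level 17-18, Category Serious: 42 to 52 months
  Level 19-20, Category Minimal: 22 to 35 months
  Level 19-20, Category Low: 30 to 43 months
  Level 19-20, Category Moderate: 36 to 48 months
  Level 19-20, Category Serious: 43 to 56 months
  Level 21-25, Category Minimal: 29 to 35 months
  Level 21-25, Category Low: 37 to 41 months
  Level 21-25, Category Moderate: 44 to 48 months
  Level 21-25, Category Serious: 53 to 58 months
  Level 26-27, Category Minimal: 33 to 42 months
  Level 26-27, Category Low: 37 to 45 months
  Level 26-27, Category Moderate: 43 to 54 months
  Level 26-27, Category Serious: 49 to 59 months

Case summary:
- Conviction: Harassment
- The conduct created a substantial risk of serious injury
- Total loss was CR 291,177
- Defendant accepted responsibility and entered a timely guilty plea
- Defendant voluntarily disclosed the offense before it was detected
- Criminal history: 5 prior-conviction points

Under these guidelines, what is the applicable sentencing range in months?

Base offense level for harassment: 2.
S1 applies (level before this adjustment is 2 < 22, so +1): 2 + 1 = 3.
S2 applies (level before this adjustment is 3 < 23, so +2): 3 + 2 = 5.
S3 applies: 5 − 4 = 1.
S4 applies: 1 − 1 = 0.
S5 does not apply.
Level 0 is below the minimum of 1; floored at 1.
Final offense level: 1.
Criminal history: 5 prior points → Category Low (3-5).
Level 1 falls in the 1-3 band.
Grid: Level 1-3 × Category Low = 5-16 months.

5-16 months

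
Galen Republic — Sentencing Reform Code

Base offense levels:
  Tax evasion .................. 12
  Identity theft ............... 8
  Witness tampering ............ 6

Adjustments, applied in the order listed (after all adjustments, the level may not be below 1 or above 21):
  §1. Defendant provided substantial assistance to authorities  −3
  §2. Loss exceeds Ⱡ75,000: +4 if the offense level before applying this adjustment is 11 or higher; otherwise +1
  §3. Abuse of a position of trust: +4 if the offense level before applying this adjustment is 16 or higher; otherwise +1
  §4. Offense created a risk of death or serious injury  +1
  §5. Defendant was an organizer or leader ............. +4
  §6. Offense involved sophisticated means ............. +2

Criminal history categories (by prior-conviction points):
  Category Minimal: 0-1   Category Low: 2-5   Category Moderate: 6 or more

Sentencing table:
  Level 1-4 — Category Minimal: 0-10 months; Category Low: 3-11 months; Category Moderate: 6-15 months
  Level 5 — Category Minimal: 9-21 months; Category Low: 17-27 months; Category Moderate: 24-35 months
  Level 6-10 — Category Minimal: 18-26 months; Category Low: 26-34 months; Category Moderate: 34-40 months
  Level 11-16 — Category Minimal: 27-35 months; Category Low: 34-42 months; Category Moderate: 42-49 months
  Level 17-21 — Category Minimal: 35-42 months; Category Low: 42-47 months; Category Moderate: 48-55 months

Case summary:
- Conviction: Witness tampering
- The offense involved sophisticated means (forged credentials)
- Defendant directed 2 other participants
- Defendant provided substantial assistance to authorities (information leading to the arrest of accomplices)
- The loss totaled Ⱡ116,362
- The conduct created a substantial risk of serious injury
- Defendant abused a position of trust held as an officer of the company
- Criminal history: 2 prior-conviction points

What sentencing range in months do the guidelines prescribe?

34-42 months

Base offense level for witness tampering: 6.
§1 applies: 6 − 3 = 3.
§2 applies (level before this adjustment is 3 < 11, so +1): 3 + 1 = 4.
§3 applies (level before this adjustment is 4 < 16, so +1): 4 + 1 = 5.
§4 applies: 5 + 1 = 6.
§5 applies: 6 + 4 = 10.
§6 applies: 10 + 2 = 12.
Final offense level: 12.
Criminal history: 2 prior points → Category Low (2-5).
Level 12 falls in the 11-16 band.
Grid: Level 11-16 × Category Low = 34-42 months.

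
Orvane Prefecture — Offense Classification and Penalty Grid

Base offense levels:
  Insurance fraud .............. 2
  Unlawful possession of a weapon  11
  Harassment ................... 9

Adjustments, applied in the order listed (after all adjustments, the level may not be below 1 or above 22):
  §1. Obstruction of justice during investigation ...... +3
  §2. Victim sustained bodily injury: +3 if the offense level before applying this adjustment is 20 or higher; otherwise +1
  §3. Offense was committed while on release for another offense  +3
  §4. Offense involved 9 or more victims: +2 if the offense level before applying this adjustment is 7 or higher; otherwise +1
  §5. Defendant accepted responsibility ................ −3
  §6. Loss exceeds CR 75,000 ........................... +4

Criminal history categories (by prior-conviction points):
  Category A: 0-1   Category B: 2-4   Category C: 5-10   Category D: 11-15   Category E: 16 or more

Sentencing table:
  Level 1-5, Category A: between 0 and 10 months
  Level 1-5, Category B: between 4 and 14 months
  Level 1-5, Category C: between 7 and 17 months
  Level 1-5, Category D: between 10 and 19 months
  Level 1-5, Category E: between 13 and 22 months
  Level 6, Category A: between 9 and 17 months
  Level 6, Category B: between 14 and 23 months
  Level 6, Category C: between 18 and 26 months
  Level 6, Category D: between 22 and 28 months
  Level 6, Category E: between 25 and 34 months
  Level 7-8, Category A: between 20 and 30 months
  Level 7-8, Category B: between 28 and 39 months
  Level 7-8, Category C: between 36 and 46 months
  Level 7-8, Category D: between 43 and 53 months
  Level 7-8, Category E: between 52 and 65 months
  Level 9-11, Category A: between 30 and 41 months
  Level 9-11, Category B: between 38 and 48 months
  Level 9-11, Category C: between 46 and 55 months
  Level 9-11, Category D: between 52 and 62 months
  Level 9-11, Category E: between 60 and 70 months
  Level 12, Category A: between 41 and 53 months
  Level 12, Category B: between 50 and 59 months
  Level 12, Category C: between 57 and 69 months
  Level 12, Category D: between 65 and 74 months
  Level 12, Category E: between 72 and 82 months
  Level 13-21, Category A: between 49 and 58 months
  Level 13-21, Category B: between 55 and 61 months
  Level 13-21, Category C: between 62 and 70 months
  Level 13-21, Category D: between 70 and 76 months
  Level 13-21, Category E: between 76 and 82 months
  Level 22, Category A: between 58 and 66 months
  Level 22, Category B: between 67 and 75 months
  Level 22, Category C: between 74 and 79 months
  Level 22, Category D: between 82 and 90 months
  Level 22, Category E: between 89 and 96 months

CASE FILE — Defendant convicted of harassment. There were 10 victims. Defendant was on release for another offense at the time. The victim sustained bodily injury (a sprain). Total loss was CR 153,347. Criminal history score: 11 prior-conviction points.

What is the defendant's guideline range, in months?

Base offense level for harassment: 9.
§2 applies (level before this adjustment is 9 < 20, so +1): 9 + 1 = 10.
§3 applies: 10 + 3 = 13.
§4 applies (level before this adjustment is 13 ≥ 7, so +2): 13 + 2 = 15.
§5 does not apply.
§6 applies: 15 + 4 = 19.
Final offense level: 19.
Criminal history: 11 prior points → Category D (11-15).
Level 19 falls in the 13-21 band.
Grid: Level 13-21 × Category D = 70-76 months.

70-76 months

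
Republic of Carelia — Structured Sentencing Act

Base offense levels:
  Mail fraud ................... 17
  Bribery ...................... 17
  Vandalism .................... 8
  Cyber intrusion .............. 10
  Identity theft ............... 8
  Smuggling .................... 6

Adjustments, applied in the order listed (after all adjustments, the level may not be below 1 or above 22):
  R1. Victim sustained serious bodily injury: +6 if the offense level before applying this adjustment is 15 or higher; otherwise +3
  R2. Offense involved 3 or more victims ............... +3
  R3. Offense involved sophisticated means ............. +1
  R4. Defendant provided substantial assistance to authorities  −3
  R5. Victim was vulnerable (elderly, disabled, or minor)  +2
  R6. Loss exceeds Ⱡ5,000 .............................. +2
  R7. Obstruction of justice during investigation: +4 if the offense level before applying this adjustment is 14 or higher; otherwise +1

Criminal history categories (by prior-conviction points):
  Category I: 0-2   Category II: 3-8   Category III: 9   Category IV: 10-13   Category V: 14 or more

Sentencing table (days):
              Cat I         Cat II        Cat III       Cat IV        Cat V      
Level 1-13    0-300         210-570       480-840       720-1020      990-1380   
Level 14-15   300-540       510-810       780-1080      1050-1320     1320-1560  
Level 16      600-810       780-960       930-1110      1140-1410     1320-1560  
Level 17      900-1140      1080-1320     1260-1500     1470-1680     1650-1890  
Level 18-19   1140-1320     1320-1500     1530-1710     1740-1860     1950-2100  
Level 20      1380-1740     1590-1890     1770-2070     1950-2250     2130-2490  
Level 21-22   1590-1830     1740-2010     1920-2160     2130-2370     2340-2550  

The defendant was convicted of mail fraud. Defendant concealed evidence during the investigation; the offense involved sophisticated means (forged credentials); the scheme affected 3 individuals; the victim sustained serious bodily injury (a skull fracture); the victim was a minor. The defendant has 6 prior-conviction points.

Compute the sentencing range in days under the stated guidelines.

1740-2010 days

Base offense level for mail fraud: 17.
R1 applies (level before this adjustment is 17 ≥ 15, so +6): 17 + 6 = 23.
R2 applies: 23 + 3 = 26.
R3 applies: 26 + 1 = 27.
R4 does not apply.
R5 applies: 27 + 2 = 29.
R7 applies (level before this adjustment is 29 ≥ 14, so +4): 29 + 4 = 33.
Level 33 exceeds the maximum of 22; capped at 22.
Final offense level: 22.
Criminal history: 6 prior points → Category II (3-8).
Level 22 falls in the 21-22 band.
Grid: Level 21-22 × Category II = 1740-2010 days.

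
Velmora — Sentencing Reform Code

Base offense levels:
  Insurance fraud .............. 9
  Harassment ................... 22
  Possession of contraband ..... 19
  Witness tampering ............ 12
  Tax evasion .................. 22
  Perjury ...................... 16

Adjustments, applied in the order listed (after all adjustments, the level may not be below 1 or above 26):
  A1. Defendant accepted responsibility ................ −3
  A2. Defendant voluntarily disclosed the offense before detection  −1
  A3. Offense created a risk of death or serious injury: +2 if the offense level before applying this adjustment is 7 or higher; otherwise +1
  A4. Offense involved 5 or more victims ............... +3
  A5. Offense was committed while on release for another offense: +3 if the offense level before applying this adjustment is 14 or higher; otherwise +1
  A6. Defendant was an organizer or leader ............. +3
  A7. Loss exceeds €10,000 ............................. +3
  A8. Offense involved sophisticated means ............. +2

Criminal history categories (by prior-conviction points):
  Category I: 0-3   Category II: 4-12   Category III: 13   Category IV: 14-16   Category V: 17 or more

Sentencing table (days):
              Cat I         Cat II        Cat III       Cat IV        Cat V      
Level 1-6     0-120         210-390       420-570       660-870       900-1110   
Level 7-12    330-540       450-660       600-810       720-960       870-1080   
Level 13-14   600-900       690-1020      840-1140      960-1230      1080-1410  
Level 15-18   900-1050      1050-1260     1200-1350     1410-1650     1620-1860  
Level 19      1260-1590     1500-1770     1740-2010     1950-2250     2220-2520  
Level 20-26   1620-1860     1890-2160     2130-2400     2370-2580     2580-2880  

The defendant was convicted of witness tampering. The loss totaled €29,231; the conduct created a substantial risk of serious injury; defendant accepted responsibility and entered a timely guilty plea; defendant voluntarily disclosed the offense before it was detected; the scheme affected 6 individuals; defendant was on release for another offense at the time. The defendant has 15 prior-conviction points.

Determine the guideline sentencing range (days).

Base offense level for witness tampering: 12.
A1 applies: 12 − 3 = 9.
A2 applies: 9 − 1 = 8.
A3 applies (level before this adjustment is 8 ≥ 7, so +2): 8 + 2 = 10.
A4 applies: 10 + 3 = 13.
A5 applies (level before this adjustment is 13 < 14, so +1): 13 + 1 = 14.
A7 applies: 14 + 3 = 17.
Final offense level: 17.
Criminal history: 15 prior points → Category IV (14-16).
Level 17 falls in the 15-18 band.
Grid: Level 15-18 × Category IV = 1410-1650 days.

1410-1650 days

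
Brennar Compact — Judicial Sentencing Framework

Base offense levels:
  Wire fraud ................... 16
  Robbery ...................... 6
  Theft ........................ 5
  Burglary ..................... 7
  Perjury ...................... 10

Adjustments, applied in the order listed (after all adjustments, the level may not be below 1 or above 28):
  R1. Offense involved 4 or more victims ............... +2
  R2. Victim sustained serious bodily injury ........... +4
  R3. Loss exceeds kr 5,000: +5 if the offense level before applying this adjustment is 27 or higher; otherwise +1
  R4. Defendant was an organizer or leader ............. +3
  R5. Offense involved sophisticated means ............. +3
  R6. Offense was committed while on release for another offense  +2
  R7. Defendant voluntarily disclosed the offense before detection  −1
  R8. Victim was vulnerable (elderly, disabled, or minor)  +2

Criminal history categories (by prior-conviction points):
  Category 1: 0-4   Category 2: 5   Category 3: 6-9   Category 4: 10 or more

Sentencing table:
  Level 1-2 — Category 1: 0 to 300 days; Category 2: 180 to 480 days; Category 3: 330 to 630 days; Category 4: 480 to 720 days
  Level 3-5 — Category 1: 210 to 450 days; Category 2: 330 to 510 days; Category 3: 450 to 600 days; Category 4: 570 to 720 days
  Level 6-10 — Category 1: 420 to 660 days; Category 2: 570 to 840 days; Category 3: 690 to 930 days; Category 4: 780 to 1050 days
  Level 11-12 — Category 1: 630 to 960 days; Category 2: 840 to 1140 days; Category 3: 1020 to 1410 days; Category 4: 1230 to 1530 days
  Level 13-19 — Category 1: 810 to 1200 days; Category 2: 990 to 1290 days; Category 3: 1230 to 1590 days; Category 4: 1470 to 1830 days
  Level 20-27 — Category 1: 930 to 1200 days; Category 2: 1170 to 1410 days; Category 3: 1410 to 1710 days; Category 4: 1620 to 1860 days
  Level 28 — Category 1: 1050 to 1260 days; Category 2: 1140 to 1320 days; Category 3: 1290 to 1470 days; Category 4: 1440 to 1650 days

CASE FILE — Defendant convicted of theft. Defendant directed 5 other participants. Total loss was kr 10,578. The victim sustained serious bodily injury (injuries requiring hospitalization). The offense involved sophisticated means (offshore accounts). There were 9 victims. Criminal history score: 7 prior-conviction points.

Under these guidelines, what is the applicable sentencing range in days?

Base offense level for theft: 5.
R1 applies: 5 + 2 = 7.
R2 applies: 7 + 4 = 11.
R3 applies (level before this adjustment is 11 < 27, so +1): 11 + 1 = 12.
R4 applies: 12 + 3 = 15.
R5 applies: 15 + 3 = 18.
R7 does not apply.
Final offense level: 18.
Criminal history: 7 prior points → Category 3 (6-9).
Level 18 falls in the 13-19 band.
Grid: Level 13-19 × Category 3 = 1230-1590 days.

1230-1590 days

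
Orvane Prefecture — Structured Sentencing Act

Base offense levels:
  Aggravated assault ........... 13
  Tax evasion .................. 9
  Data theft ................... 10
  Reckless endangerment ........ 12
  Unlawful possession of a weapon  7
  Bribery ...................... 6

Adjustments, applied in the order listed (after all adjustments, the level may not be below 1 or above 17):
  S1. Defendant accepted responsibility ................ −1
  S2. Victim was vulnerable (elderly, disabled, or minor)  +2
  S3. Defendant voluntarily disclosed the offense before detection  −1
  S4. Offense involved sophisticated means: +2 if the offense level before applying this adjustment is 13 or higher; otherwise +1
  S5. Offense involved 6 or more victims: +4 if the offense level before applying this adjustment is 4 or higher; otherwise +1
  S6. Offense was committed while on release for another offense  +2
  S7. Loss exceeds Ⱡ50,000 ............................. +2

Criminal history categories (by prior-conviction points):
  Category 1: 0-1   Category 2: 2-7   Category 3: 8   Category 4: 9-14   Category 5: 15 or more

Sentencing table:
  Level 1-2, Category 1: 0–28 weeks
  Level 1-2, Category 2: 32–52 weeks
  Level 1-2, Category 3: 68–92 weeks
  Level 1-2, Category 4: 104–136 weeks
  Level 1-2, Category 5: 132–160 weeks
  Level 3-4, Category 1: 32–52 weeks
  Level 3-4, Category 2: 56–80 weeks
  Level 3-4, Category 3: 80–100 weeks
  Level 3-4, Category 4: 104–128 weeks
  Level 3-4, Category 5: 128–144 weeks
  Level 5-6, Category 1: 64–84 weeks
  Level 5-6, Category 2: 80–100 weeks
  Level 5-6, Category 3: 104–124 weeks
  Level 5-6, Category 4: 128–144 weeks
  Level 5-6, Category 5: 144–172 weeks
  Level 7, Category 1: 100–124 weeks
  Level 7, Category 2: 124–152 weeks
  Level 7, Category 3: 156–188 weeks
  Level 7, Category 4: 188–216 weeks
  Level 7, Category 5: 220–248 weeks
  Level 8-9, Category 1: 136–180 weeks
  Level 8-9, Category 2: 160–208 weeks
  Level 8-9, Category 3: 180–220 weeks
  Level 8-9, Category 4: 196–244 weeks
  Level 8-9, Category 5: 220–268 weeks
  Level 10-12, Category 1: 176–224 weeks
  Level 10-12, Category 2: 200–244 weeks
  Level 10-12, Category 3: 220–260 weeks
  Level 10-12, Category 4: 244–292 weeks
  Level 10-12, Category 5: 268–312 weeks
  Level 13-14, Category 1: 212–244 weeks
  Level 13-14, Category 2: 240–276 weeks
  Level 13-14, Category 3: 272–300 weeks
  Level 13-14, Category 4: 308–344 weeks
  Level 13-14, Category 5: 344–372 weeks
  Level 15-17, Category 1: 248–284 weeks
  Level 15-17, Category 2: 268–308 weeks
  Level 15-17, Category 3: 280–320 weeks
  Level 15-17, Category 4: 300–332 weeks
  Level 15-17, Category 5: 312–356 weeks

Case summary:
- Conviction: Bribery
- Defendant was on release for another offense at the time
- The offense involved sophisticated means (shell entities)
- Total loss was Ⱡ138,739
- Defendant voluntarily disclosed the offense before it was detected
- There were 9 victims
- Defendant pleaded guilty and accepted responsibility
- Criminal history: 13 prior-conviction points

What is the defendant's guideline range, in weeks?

308-344 weeks

Base offense level for bribery: 6.
S1 applies: 6 − 1 = 5.
S3 applies: 5 − 1 = 4.
S4 applies (level before this adjustment is 4 < 13, so +1): 4 + 1 = 5.
S5 applies (level before this adjustment is 5 ≥ 4, so +4): 5 + 4 = 9.
S6 applies: 9 + 2 = 11.
S7 applies: 11 + 2 = 13.
Final offense level: 13.
Criminal history: 13 prior points → Category 4 (9-14).
Level 13 falls in the 13-14 band.
Grid: Level 13-14 × Category 4 = 308-344 weeks.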